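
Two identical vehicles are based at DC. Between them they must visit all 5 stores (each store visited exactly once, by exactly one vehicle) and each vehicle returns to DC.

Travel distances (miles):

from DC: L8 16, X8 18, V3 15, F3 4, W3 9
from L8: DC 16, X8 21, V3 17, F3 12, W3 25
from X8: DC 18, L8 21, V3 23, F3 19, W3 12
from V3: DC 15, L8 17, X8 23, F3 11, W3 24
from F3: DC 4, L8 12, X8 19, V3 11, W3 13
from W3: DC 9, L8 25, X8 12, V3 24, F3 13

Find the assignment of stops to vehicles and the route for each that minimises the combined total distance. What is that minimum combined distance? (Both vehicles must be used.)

Minimum combined distance: 82 miles.

There are 2^4 − 1 = 15 ways to divide the 5 stops into two non-empty groups. For each, the best each vehicle can do is its own shortest tour through its group:
  {L8} + {X8, V3, F3, W3}: 32 + 59 = 91
  {X8} + {L8, V3, F3, W3}: 36 + 66 = 102
  {L8, X8} + {V3, F3, W3}: 55 + 48 = 103
  {V3} + {L8, X8, F3, W3}: 30 + 58 = 88
  {L8, V3} + {X8, F3, W3}: 48 + 44 = 92
  {X8, V3} + {L8, F3, W3}: 56 + 50 = 106
  … (15 splits in total)
  {F3} + {L8, X8, V3, W3}: 8 + 74 = 82  ← best
Best: vehicle 1 DC → F3 → DC = 8; vehicle 2 DC → V3 → L8 → X8 → W3 → DC = 74; combined 82.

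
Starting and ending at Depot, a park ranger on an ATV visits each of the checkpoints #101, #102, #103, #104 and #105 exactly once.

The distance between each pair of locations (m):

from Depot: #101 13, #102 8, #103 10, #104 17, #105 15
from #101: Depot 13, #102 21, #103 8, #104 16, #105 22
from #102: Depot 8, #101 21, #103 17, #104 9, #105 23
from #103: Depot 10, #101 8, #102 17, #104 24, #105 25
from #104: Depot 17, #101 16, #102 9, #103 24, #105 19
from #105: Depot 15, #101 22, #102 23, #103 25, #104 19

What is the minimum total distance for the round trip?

With 5 stops there are 5!/2 = 60 distinct round trips (a route and its reverse cost the same).
Depot-#101-#102-#103-#104-#105-Depot: 13+21+17+24+19+15 = 109
Depot-#101-#102-#103-#105-#104-Depot: 13+21+17+25+19+17 = 112
Depot-#101-#102-#104-#103-#105-Depot: 13+21+9+24+25+15 = 107
Depot-#101-#102-#104-#105-#103-Depot: 13+21+9+19+25+10 = 97
Depot-#101-#102-#105-#103-#104-Depot: 13+21+23+25+24+17 = 123
Depot-#101-#102-#105-#104-#103-Depot: 13+21+23+19+24+10 = 110
Depot-#101-#103-#102-#104-#105-Depot: 13+8+17+9+19+15 = 81
Depot-#101-#103-#102-#105-#104-Depot: 13+8+17+23+19+17 = 97
Depot-#101-#103-#104-#102-#105-Depot: 13+8+24+9+23+15 = 92
Depot-#101-#103-#104-#105-#102-Depot: 13+8+24+19+23+8 = 95
Depot-#101-#103-#105-#102-#104-Depot: 13+8+25+23+9+17 = 95
Depot-#101-#103-#105-#104-#102-Depot: 13+8+25+19+9+8 = 82
Depot-#101-#104-#102-#103-#105-Depot: 13+16+9+17+25+15 = 95
Depot-#101-#104-#102-#105-#103-Depot: 13+16+9+23+25+10 = 96
… (46 more)
Depot-#102-#104-#105-#101-#103-Depot: 8+9+19+22+8+10 = 76  ← best
The minimum is 76.
One optimal route: Depot → #102 → #104 → #105 → #101 → #103 → Depot (or its reverse).

Minimum total distance: 76 m.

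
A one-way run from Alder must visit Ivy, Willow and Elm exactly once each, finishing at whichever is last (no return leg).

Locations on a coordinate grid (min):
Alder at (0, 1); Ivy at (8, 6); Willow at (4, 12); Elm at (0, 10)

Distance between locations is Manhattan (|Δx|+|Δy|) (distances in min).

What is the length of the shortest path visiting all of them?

There are 3! = 6 possible orderings.
Alder→Ivy→Willow→Elm: 13+10+6 = 29
Alder→Ivy→Elm→Willow: 13+12+6 = 31
Alder→Willow→Ivy→Elm: 15+10+12 = 37
Alder→Willow→Elm→Ivy: 15+6+12 = 33
Alder→Elm→Ivy→Willow: 9+12+10 = 31
Alder→Elm→Willow→Ivy: 9+6+10 = 25
The minimum is 25.
One shortest path: Alder → Elm → Willow → Ivy.

Shortest open route: 25 min.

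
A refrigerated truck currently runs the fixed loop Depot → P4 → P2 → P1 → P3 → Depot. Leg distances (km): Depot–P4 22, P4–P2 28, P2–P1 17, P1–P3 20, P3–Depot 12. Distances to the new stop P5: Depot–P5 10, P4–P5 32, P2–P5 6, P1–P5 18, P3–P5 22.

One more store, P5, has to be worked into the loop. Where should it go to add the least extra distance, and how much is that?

Minimum extra distance: 7 km, inserting P5 between P2 and P1.

Insertion cost between consecutive stops i–j is d(i,P5) + d(P5,j) − d(i,j):
  between Depot and P4: 10 + 32 − 22 = 20
  between P4 and P2: 32 + 6 − 28 = 10
  between P2 and P1: 6 + 18 − 17 = 7
  between P1 and P3: 18 + 22 − 20 = 20
  between P3 and Depot: 22 + 10 − 12 = 20
Cheapest insertion is between P2 and P1, adding 7.
New total = 99 + 7 = 106.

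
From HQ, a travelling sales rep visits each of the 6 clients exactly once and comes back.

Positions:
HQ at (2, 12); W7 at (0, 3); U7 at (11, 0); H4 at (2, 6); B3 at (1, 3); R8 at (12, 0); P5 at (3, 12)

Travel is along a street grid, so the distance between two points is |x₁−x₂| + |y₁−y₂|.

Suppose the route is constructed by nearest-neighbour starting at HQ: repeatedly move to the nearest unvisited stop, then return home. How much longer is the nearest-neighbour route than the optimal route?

2 longer than the optimal tour.

HQ: P5=1, H4=6, B3=10, W7=11, U7=21, R8=22 ⇒ P5
P5: H4=7, B3=11, W7=12, U7=20, R8=21 ⇒ H4
H4: B3=4, W7=5, U7=15, R8=16 ⇒ B3
B3: W7=1, U7=13, R8=14 ⇒ W7
W7: U7=14, R8=15 ⇒ U7
U7: R8=1 ⇒ R8
NN route HQ → P5 → H4 → B3 → W7 → U7 → R8 → HQ costs 50.
Optimal: HQ → H4 → W7 → B3 → U7 → R8 → P5 → HQ costs 48 (by enumerating all 360 distinct tours).
Excess = 50 − 48 = 2.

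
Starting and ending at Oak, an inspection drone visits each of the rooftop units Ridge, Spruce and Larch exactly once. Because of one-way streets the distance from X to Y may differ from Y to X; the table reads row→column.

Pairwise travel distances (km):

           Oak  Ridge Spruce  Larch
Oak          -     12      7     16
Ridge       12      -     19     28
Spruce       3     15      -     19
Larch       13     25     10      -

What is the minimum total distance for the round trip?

Oak - Ridge - Spruce - Larch - Oak: 12+19+19+13 = 63
Oak - Ridge - Larch - Spruce - Oak: 12+28+10+3 = 53
Oak - Spruce - Ridge - Larch - Oak: 7+15+28+13 = 63
Oak - Spruce - Larch - Ridge - Oak: 7+19+25+12 = 63
Oak - Larch - Ridge - Spruce - Oak: 16+25+19+3 = 63
Oak - Larch - Spruce - Ridge - Oak: 16+10+15+12 = 53
The minimum is 53.
One optimal route: Oak → Ridge → Larch → Spruce → Oak.

Shortest round trip = 53 km.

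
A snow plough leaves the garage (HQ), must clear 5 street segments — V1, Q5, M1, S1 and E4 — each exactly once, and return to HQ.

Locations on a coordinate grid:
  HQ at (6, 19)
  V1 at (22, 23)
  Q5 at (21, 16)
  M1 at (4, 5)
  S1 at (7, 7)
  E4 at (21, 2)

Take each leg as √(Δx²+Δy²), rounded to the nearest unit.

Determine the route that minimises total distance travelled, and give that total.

There are 60 distinct closed tours to check (reversals are equivalent).
HQ-V1-Q5-M1-S1-E4-HQ: 16+7+20+4+15+23 = 85
HQ-V1-Q5-M1-E4-S1-HQ: 16+7+20+17+15+12 = 87
HQ-V1-Q5-S1-M1-E4-HQ: 16+7+17+4+17+23 = 84
HQ-V1-Q5-S1-E4-M1-HQ: 16+7+17+15+17+14 = 86
HQ-V1-Q5-E4-M1-S1-HQ: 16+7+14+17+4+12 = 70
HQ-V1-Q5-E4-S1-M1-HQ: 16+7+14+15+4+14 = 70
HQ-V1-M1-Q5-S1-E4-HQ: 16+25+20+17+15+23 = 116
HQ-V1-M1-Q5-E4-S1-HQ: 16+25+20+14+15+12 = 102
HQ-V1-M1-S1-Q5-E4-HQ: 16+25+4+17+14+23 = 99
HQ-V1-M1-S1-E4-Q5-HQ: 16+25+4+15+14+15 = 89
HQ-V1-M1-E4-Q5-S1-HQ: 16+25+17+14+17+12 = 101
HQ-V1-M1-E4-S1-Q5-HQ: 16+25+17+15+17+15 = 105
HQ-V1-S1-Q5-M1-E4-HQ: 16+22+17+20+17+23 = 115
HQ-V1-S1-Q5-E4-M1-HQ: 16+22+17+14+17+14 = 100
… (46 more)
The minimum is 70.
One optimal route: HQ → V1 → Q5 → E4 → M1 → S1 → HQ (or its reverse).

Minimum total distance: 70.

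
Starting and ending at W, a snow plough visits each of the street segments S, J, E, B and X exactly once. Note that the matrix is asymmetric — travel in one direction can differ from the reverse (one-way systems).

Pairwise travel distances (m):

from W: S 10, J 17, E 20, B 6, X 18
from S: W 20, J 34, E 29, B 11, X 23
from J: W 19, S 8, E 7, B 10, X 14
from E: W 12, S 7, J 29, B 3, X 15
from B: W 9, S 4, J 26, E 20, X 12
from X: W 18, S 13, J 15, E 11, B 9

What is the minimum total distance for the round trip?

67 m — the shortest possible round trip.

W → S → J → E → B → X → W: 10+34+7+3+12+18 = 84
W → S → J → E → X → B → W: 10+34+7+15+9+9 = 84
W → S → J → B → E → X → W: 10+34+10+20+15+18 = 107
W → S → J → B → X → E → W: 10+34+10+12+11+12 = 89
W → S → J → X → E → B → W: 10+34+14+11+3+9 = 81
W → S → J → X → B → E → W: 10+34+14+9+20+12 = 99
W → S → E → J → B → X → W: 10+29+29+10+12+18 = 108
W → S → E → J → X → B → W: 10+29+29+14+9+9 = 100
W → S → E → B → J → X → W: 10+29+3+26+14+18 = 100
W → S → E → B → X → J → W: 10+29+3+12+15+19 = 88
W → S → E → X → J → B → W: 10+29+15+15+10+9 = 88
W → S → E → X → B → J → W: 10+29+15+9+26+19 = 108
W → S → B → J → E → X → W: 10+11+26+7+15+18 = 87
W → S → B → J → X → E → W: 10+11+26+14+11+12 = 84
… (106 more)
W → S → B → X → J → E → W: 10+11+12+15+7+12 = 67  ← best
The minimum is 67.
One optimal route: W → S → B → X → J → E → W.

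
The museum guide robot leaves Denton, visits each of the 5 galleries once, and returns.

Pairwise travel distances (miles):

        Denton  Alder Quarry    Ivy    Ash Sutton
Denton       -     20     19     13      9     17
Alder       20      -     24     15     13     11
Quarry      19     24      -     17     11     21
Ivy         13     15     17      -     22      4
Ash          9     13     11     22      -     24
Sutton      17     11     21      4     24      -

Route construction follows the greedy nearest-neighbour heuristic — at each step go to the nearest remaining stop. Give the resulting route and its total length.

Denton → [Ash:9 / Ivy:13 / Sutton:17 / Quarry:19 / Alder:20] → Ash (9)
Ash → [Quarry:11 / Alder:13 / Ivy:22 / Sutton:24] → Quarry (11)
Quarry → [Ivy:17 / Sutton:21 / Alder:24] → Ivy (17)
Ivy → [Sutton:4 / Alder:15] → Sutton (4)
Sutton → [Alder:11] → Alder (11)
Return Alder→Denton: 20.
Total = 9 + 11 + 17 + 4 + 11 + 20 = 72.

72 miles along Denton → Ash → Quarry → Ivy → Sutton → Alder → Denton.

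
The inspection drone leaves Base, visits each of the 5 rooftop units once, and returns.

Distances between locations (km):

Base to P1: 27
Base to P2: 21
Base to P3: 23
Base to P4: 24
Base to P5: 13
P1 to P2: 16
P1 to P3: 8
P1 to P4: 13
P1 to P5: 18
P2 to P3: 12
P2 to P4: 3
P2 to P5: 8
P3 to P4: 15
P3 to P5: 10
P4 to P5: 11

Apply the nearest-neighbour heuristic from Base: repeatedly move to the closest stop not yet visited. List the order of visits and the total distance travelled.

From Base: distances to unvisited — P5=13, P2=21, P3=23, P4=24, P1=27. Nearest is P5 (13).
From P5: distances to unvisited — P2=8, P3=10, P4=11, P1=18. Nearest is P2 (8).
From P2: distances to unvisited — P4=3, P3=12, P1=16. Nearest is P4 (3).
From P4: distances to unvisited — P1=13, P3=15. Nearest is P1 (13).
From P1: distances to unvisited — P3=8. Nearest is P3 (8).
Return P3→Base: 23.
Total = 13 + 8 + 3 + 13 + 8 + 23 = 68.

68 km along Base → P5 → P2 → P4 → P1 → P3 → Base.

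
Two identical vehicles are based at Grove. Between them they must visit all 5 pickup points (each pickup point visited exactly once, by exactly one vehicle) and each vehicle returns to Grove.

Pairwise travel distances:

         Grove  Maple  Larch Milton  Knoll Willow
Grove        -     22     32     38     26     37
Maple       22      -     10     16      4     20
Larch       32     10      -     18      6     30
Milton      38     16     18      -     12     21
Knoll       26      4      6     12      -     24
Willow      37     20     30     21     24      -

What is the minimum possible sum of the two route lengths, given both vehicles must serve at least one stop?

Check every non-empty split of the stops between the two vehicles; for each half take its own optimal tour:
  {Maple} + {Larch, Milton, Knoll, Willow}: 44 + 108 = 152
  {Larch} + {Maple, Milton, Knoll, Willow}: 64 + 96 = 160
  {Maple, Larch} + {Milton, Knoll, Willow}: 64 + 96 = 160
  {Milton} + {Maple, Larch, Knoll, Willow}: 76 + 99 = 175
  {Maple, Milton} + {Larch, Knoll, Willow}: 76 + 99 = 175
  {Larch, Milton} + {Maple, Knoll, Willow}: 88 + 87 = 175
  … (15 splits in total)
Best: vehicle 1 Grove → Maple → Grove = 44; vehicle 2 Grove → Larch → Knoll → Milton → Willow → Grove = 108; combined 152.

152 — the smallest possible combined total.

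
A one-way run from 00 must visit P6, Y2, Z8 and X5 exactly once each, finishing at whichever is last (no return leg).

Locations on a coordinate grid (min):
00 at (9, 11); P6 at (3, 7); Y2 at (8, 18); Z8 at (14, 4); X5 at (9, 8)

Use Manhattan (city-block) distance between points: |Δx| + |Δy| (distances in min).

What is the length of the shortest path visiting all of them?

Minimum one-way distance = 40 min.

There are 4! = 24 possible orderings.
00→P6→Y2→Z8→X5: 10+16+20+9 = 55
00→P6→Y2→X5→Z8: 10+16+11+9 = 46
00→P6→Z8→Y2→X5: 10+14+20+11 = 55
00→P6→Z8→X5→Y2: 10+14+9+11 = 44
00→P6→X5→Y2→Z8: 10+7+11+20 = 48
00→P6→X5→Z8→Y2: 10+7+9+20 = 46
00→Y2→P6→Z8→X5: 8+16+14+9 = 47
00→Y2→P6→X5→Z8: 8+16+7+9 = 40
00→Y2→Z8→P6→X5: 8+20+14+7 = 49
00→Y2→Z8→X5→P6: 8+20+9+7 = 44
00→Y2→X5→P6→Z8: 8+11+7+14 = 40
00→Y2→X5→Z8→P6: 8+11+9+14 = 42
00→Z8→P6→Y2→X5: 12+14+16+11 = 53
00→Z8→P6→X5→Y2: 12+14+7+11 = 44
… (10 more)
The minimum is 40.
One shortest path: 00 → Y2 → P6 → X5 → Z8.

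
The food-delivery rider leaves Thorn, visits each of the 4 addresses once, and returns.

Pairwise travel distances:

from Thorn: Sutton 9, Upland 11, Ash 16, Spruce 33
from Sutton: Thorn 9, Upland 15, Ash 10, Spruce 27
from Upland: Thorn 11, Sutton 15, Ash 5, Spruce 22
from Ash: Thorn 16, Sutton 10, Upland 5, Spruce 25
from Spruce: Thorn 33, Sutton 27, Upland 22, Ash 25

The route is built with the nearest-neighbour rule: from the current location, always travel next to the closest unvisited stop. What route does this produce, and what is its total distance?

Nearest-neighbour total = 79; route Thorn → Sutton → Ash → Upland → Spruce → Thorn.

At Thorn the remaining stops are Sutton 9, Upland 11, Ash 16, Spruce 33; go to Sutton.
At Sutton the remaining stops are Ash 10, Upland 15, Spruce 27; go to Ash.
At Ash the remaining stops are Upland 5, Spruce 25; go to Upland.
At Upland the remaining stops are Spruce 22; go to Spruce.
Return Spruce→Thorn: 33.
Total = 9 + 10 + 5 + 22 + 33 = 79.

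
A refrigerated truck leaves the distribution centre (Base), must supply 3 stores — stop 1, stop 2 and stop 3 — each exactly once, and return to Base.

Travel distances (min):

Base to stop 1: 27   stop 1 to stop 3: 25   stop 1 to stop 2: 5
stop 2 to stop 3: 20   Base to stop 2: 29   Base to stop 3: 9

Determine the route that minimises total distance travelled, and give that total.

Base-stop 1-stop 2-stop 3-Base: 27+5+20+9 = 61
Base-stop 1-stop 3-stop 2-Base: 27+25+20+29 = 101
Base-stop 2-stop 1-stop 3-Base: 29+5+25+9 = 68
The minimum is 61.
One optimal route: Base → stop 1 → stop 2 → stop 3 → Base (or its reverse).

Shortest round trip = 61 min.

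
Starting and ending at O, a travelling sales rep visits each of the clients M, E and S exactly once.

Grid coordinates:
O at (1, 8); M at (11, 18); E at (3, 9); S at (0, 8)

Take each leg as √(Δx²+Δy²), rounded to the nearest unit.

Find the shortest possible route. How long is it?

30 — the shortest possible round trip.

O → M → E → S → O: 14+12+3+1 = 30
O → M → S → E → O: 14+15+3+2 = 34
O → E → M → S → O: 2+12+15+1 = 30
The minimum is 30.
One optimal route: O → M → E → S → O (or its reverse).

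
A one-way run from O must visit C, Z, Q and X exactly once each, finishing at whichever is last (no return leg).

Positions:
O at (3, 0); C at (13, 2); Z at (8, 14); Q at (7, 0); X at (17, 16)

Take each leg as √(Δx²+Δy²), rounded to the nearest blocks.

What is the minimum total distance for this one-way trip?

32 blocks — the minimum one-way total.

There are 4! = 24 possible orderings.
O - C - Z - Q - X: 10+13+14+19 = 56
O - C - Z - X - Q: 10+13+9+19 = 51
O - C - Q - Z - X: 10+6+14+9 = 39
O - C - Q - X - Z: 10+6+19+9 = 44
O - C - X - Z - Q: 10+15+9+14 = 48
O - C - X - Q - Z: 10+15+19+14 = 58
O - Z - C - Q - X: 15+13+6+19 = 53
O - Z - C - X - Q: 15+13+15+19 = 62
O - Z - Q - C - X: 15+14+6+15 = 50
O - Z - Q - X - C: 15+14+19+15 = 63
O - Z - X - C - Q: 15+9+15+6 = 45
O - Z - X - Q - C: 15+9+19+6 = 49
O - Q - C - Z - X: 4+6+13+9 = 32
O - Q - C - X - Z: 4+6+15+9 = 34
… (10 more)
The minimum is 32.
One shortest path: O → Q → C → Z → X.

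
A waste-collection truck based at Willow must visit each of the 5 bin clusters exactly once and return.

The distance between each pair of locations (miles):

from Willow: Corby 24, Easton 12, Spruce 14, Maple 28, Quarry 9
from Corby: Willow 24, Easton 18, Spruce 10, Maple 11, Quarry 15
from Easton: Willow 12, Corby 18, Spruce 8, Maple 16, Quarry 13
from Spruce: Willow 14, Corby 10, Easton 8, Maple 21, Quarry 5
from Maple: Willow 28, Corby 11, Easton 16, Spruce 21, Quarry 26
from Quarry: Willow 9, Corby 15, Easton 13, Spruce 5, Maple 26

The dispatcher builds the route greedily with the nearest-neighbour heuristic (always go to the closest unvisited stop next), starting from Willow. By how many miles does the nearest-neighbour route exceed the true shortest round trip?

The nearest-neighbour route is 10 miles longer than optimal.

From Willow: Quarry=9, Easton=12, Spruce=14, Corby=24, Maple=28 → choose Quarry (9).
From Quarry: Spruce=5, Easton=13, Corby=15, Maple=26 → choose Spruce (5).
From Spruce: Easton=8, Corby=10, Maple=21 → choose Easton (8).
From Easton: Maple=16, Corby=18 → choose Maple (16).
From Maple: Corby=11 → choose Corby (11).
NN route Willow → Quarry → Spruce → Easton → Maple → Corby → Willow costs 73.
Optimal: Willow → Easton → Maple → Corby → Spruce → Quarry → Willow costs 63 (by enumerating all 60 distinct tours).
Excess = 73 − 63 = 10.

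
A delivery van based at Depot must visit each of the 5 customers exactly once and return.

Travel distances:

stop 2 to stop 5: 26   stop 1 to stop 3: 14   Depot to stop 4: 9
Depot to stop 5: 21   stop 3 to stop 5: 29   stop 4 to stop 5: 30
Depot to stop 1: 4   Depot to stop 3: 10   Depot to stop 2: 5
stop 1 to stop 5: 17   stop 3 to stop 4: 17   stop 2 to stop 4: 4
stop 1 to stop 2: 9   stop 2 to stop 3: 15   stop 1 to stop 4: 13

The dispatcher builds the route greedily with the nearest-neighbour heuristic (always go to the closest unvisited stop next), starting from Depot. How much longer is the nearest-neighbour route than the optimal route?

Depot: stop 1=4, stop 2=5, stop 4=9, stop 3=10, stop 5=21 ⇒ stop 1
stop 1: stop 2=9, stop 4=13, stop 3=14, stop 5=17 ⇒ stop 2
stop 2: stop 4=4, stop 3=15, stop 5=26 ⇒ stop 4
stop 4: stop 3=17, stop 5=30 ⇒ stop 3
stop 3: stop 5=29 ⇒ stop 5
NN route Depot → stop 1 → stop 2 → stop 4 → stop 3 → stop 5 → Depot costs 84.
Optimal: Depot → stop 1 → stop 5 → stop 3 → stop 4 → stop 2 → Depot costs 76 (by enumerating all 60 distinct tours).
Excess = 84 − 76 = 8.

The nearest-neighbour route is 8 longer than optimal.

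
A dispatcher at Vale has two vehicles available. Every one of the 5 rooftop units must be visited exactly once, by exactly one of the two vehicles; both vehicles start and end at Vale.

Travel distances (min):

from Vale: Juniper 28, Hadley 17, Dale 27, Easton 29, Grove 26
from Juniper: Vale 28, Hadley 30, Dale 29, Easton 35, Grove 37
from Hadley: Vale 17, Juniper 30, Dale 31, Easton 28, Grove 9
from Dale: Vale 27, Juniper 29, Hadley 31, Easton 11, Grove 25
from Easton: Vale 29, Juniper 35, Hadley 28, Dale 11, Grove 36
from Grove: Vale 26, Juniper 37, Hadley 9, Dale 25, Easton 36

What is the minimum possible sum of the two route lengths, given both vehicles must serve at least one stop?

147 min — the smallest possible combined total.

There are 2^4 − 1 = 15 ways to divide the 5 stops into two non-empty groups. For each, the best each vehicle can do is its own shortest tour through its group:
  {Juniper} + {Hadley, Dale, Easton, Grove}: 56 + 91 = 147
  {Hadley} + {Juniper, Dale, Easton, Grove}: 34 + 125 = 159
  {Juniper, Hadley} + {Dale, Easton, Grove}: 75 + 91 = 166
  {Dale} + {Juniper, Hadley, Easton, Grove}: 54 + 125 = 179
  {Juniper, Dale} + {Hadley, Easton, Grove}: 84 + 91 = 175
  {Hadley, Dale} + {Juniper, Easton, Grove}: 75 + 125 = 200
  … (15 splits in total)
Best: vehicle 1 Vale → Juniper → Vale = 56; vehicle 2 Vale → Hadley → Grove → Dale → Easton → Vale = 91; combined 147.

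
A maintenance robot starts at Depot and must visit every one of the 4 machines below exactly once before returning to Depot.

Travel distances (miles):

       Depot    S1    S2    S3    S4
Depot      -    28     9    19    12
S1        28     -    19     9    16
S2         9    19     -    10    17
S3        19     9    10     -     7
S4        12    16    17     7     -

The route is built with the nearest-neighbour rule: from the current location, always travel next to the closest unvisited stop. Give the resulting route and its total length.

Depot → [S2:9 / S4:12 / S3:19 / S1:28] → S2 (9)
S2 → [S3:10 / S4:17 / S1:19] → S3 (10)
S3 → [S4:7 / S1:9] → S4 (7)
S4 → [S1:16] → S1 (16)
Return S1→Depot: 28.
Total = 9 + 10 + 7 + 16 + 28 = 70.

70 miles along Depot → S2 → S3 → S4 → S1 → Depot.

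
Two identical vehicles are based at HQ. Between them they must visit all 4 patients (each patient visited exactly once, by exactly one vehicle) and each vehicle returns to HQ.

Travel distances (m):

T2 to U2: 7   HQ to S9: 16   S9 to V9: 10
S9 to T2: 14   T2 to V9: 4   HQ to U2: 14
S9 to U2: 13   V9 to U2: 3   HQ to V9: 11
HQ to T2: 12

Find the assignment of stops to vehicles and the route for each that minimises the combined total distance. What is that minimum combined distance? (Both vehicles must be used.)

There are 2^3 − 1 = 7 ways to divide the 4 stops into two non-empty groups. For each, the best each vehicle can do is its own shortest tour through its group:
  {S9} + {T2, V9, U2}: 32 + 33 = 65
  {T2} + {S9, V9, U2}: 24 + 43 = 67
  {S9, T2} + {V9, U2}: 42 + 28 = 70
  {V9} + {S9, T2, U2}: 22 + 48 = 70
  {S9, V9} + {T2, U2}: 37 + 33 = 70
  {T2, V9} + {S9, U2}: 27 + 43 = 70
  … (7 splits in total)
Best: vehicle 1 HQ → S9 → HQ = 32; vehicle 2 HQ → T2 → V9 → U2 → HQ = 33; combined 65.

65 m — the smallest possible combined total.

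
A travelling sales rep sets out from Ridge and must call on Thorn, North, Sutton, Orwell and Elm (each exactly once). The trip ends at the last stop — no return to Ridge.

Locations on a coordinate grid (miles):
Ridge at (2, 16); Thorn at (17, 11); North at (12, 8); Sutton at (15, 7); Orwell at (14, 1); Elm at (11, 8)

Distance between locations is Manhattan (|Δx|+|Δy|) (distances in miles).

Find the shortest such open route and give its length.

There are 5! = 120 possible orderings.
Ridge - Thorn - North - Sutton - Orwell - Elm: 20+8+4+7+10 = 49
Ridge - Thorn - North - Sutton - Elm - Orwell: 20+8+4+5+10 = 47
Ridge - Thorn - North - Orwell - Sutton - Elm: 20+8+9+7+5 = 49
Ridge - Thorn - North - Orwell - Elm - Sutton: 20+8+9+10+5 = 52
Ridge - Thorn - North - Elm - Sutton - Orwell: 20+8+1+5+7 = 41
Ridge - Thorn - North - Elm - Orwell - Sutton: 20+8+1+10+7 = 46
Ridge - Thorn - Sutton - North - Orwell - Elm: 20+6+4+9+10 = 49
Ridge - Thorn - Sutton - North - Elm - Orwell: 20+6+4+1+10 = 41
Ridge - Thorn - Sutton - Orwell - North - Elm: 20+6+7+9+1 = 43
Ridge - Thorn - Sutton - Orwell - Elm - North: 20+6+7+10+1 = 44
Ridge - Thorn - Sutton - Elm - North - Orwell: 20+6+5+1+9 = 41
Ridge - Thorn - Sutton - Elm - Orwell - North: 20+6+5+10+9 = 50
Ridge - Thorn - Orwell - North - Sutton - Elm: 20+13+9+4+5 = 51
Ridge - Thorn - Orwell - North - Elm - Sutton: 20+13+9+1+5 = 48
… (106 more)
Ridge - Elm - North - Thorn - Sutton - Orwell: 17+1+8+6+7 = 39  ← best
The minimum is 39.
One shortest path: Ridge → Elm → North → Thorn → Sutton → Orwell.

Minimum one-way distance = 39 miles.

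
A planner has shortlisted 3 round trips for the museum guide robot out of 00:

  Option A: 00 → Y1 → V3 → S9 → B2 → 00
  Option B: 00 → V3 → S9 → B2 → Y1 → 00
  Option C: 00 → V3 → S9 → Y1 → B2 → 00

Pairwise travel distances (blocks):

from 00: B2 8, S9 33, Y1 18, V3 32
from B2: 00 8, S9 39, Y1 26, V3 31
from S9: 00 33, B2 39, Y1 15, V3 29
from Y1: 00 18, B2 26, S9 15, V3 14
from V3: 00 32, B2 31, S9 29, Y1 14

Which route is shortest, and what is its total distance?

108 blocks — Option A is the shortest.

Option A: 18 + 14 + 29 + 39 + 8 = 108
Option B: 32 + 29 + 39 + 26 + 18 = 144
Option C: 32 + 29 + 15 + 26 + 8 = 110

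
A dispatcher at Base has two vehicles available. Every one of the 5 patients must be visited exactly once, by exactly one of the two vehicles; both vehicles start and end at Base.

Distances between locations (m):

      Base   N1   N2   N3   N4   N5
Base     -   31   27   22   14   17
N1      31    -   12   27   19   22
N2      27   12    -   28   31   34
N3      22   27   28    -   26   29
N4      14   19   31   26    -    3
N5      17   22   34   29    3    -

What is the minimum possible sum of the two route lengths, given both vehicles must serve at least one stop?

Check every non-empty split of the stops between the two vehicles; for each half take its own optimal tour:
  {N1} + {N2, N3, N4, N5}: 62 + 101 = 163
  {N2} + {N1, N3, N4, N5}: 54 + 88 = 142
  {N1, N2} + {N3, N4, N5}: 70 + 68 = 138
  {N3} + {N1, N2, N4, N5}: 44 + 78 = 122
  {N1, N3} + {N2, N4, N5}: 80 + 78 = 158
  {N2, N3} + {N1, N4, N5}: 77 + 70 = 147
  … (15 splits in total)
Best: vehicle 1 Base → N3 → Base = 44; vehicle 2 Base → N2 → N1 → N4 → N5 → Base = 78; combined 122.

Minimum combined distance: 122 m.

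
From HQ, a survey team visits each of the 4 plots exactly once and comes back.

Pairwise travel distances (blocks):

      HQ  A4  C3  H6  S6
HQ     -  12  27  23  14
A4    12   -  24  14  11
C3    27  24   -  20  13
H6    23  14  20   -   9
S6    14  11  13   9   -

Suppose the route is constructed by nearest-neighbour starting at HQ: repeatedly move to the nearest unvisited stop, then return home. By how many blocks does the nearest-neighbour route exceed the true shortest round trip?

The nearest-neighbour route is 6 blocks longer than optimal.

HQ: A4=12, S6=14, H6=23, C3=27 ⇒ A4
A4: S6=11, H6=14, C3=24 ⇒ S6
S6: H6=9, C3=13 ⇒ H6
H6: C3=20 ⇒ C3
NN route HQ → A4 → S6 → H6 → C3 → HQ costs 79.
Optimal: HQ → A4 → H6 → C3 → S6 → HQ costs 73 (by enumerating all 12 distinct tours).
Excess = 79 − 73 = 6.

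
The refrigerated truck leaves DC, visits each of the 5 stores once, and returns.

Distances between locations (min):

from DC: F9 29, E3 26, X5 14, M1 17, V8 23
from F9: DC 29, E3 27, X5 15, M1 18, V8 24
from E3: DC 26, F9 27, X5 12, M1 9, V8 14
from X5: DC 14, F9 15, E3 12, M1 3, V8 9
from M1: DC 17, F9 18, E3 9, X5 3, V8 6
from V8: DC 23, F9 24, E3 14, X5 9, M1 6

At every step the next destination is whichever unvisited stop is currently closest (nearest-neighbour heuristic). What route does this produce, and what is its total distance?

DC → [X5:14 / M1:17 / V8:23 / E3:26 / F9:29] → X5 (14)
X5 → [M1:3 / V8:9 / E3:12 / F9:15] → M1 (3)
M1 → [V8:6 / E3:9 / F9:18] → V8 (6)
V8 → [E3:14 / F9:24] → E3 (14)
E3 → [F9:27] → F9 (27)
Return F9→DC: 29.
Total = 14 + 3 + 6 + 14 + 27 + 29 = 93.

Total distance 93 min via the nearest-neighbour route DC → X5 → M1 → V8 → E3 → F9 → DC.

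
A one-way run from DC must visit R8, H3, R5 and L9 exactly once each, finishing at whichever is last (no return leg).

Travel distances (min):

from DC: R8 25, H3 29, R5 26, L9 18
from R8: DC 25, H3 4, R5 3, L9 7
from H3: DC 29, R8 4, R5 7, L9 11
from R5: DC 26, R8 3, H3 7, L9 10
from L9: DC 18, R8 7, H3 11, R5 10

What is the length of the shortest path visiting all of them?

There are 4! = 24 possible orderings.
DC → R8 → H3 → R5 → L9: 25+4+7+10 = 46
DC → R8 → H3 → L9 → R5: 25+4+11+10 = 50
DC → R8 → R5 → H3 → L9: 25+3+7+11 = 46
DC → R8 → R5 → L9 → H3: 25+3+10+11 = 49
DC → R8 → L9 → H3 → R5: 25+7+11+7 = 50
DC → R8 → L9 → R5 → H3: 25+7+10+7 = 49
DC → H3 → R8 → R5 → L9: 29+4+3+10 = 46
DC → H3 → R8 → L9 → R5: 29+4+7+10 = 50
DC → H3 → R5 → R8 → L9: 29+7+3+7 = 46
DC → H3 → R5 → L9 → R8: 29+7+10+7 = 53
DC → H3 → L9 → R8 → R5: 29+11+7+3 = 50
DC → H3 → L9 → R5 → R8: 29+11+10+3 = 53
DC → R5 → R8 → H3 → L9: 26+3+4+11 = 44
DC → R5 → R8 → L9 → H3: 26+3+7+11 = 47
… (10 more)
DC → L9 → R8 → R5 → H3: 18+7+3+7 = 35  ← best
The minimum is 35.
One shortest path: DC → L9 → R8 → R5 → H3.

35 min — the minimum one-way total.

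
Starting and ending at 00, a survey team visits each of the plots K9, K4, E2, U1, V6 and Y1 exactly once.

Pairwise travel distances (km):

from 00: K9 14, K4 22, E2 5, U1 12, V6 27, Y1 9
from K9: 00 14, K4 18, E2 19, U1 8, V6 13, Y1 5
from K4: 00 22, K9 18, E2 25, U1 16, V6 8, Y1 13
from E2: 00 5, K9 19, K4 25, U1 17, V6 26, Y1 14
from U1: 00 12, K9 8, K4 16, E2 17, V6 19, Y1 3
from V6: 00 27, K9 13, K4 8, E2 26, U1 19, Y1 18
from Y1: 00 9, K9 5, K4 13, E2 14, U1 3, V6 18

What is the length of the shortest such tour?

Minimum total distance: 71 km.

With 6 stops there are 6!/2 = 360 distinct round trips (a route and its reverse cost the same).
00→K9→K4→E2→U1→V6→Y1→00: 14+18+25+17+19+18+9 = 120
00→K9→K4→E2→U1→Y1→V6→00: 14+18+25+17+3+18+27 = 122
00→K9→K4→E2→V6→U1→Y1→00: 14+18+25+26+19+3+9 = 114
00→K9→K4→E2→V6→Y1→U1→00: 14+18+25+26+18+3+12 = 116
00→K9→K4→E2→Y1→U1→V6→00: 14+18+25+14+3+19+27 = 120
00→K9→K4→E2→Y1→V6→U1→00: 14+18+25+14+18+19+12 = 120
00→K9→K4→U1→E2→V6→Y1→00: 14+18+16+17+26+18+9 = 118
00→K9→K4→U1→E2→Y1→V6→00: 14+18+16+17+14+18+27 = 124
… (352 more)
00→E2→K4→V6→K9→U1→Y1→00: 5+25+8+13+8+3+9 = 71  ← best
The minimum is 71.
One optimal route: 00 → E2 → K4 → V6 → K9 → U1 → Y1 → 00 (or its reverse).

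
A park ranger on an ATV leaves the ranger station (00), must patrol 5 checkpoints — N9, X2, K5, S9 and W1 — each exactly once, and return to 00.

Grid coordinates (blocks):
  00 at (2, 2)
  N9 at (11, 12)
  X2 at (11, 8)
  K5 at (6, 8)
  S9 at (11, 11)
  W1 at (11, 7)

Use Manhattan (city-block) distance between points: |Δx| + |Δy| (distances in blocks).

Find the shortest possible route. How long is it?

Shortest round trip = 38 blocks.

00 - N9 - X2 - K5 - S9 - W1 - 00: 19+4+5+8+4+14 = 54
00 - N9 - X2 - K5 - W1 - S9 - 00: 19+4+5+6+4+18 = 56
00 - N9 - X2 - S9 - K5 - W1 - 00: 19+4+3+8+6+14 = 54
00 - N9 - X2 - S9 - W1 - K5 - 00: 19+4+3+4+6+10 = 46
00 - N9 - X2 - W1 - K5 - S9 - 00: 19+4+1+6+8+18 = 56
00 - N9 - X2 - W1 - S9 - K5 - 00: 19+4+1+4+8+10 = 46
00 - N9 - K5 - X2 - S9 - W1 - 00: 19+9+5+3+4+14 = 54
00 - N9 - K5 - X2 - W1 - S9 - 00: 19+9+5+1+4+18 = 56
00 - N9 - K5 - S9 - X2 - W1 - 00: 19+9+8+3+1+14 = 54
00 - N9 - K5 - S9 - W1 - X2 - 00: 19+9+8+4+1+15 = 56
00 - N9 - K5 - W1 - X2 - S9 - 00: 19+9+6+1+3+18 = 56
00 - N9 - K5 - W1 - S9 - X2 - 00: 19+9+6+4+3+15 = 56
00 - N9 - S9 - X2 - K5 - W1 - 00: 19+1+3+5+6+14 = 48
00 - N9 - S9 - X2 - W1 - K5 - 00: 19+1+3+1+6+10 = 40
… (46 more)
00 - K5 - N9 - S9 - X2 - W1 - 00: 10+9+1+3+1+14 = 38  ← best
The minimum is 38.
One optimal route: 00 → K5 → N9 → S9 → X2 → W1 → 00 (or its reverse).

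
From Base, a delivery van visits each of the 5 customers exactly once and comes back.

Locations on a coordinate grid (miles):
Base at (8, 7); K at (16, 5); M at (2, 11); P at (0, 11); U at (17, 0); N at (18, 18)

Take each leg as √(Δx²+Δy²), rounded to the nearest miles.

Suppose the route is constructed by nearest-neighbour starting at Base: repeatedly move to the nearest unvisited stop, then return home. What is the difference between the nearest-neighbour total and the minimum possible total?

From Base: M=7, K=8, P=9, U=11, N=15 → choose M (7).
From M: P=2, K=15, N=17, U=19 → choose P (2).
From P: K=17, N=19, U=20 → choose K (17).
From K: U=5, N=13 → choose U (5).
From U: N=18 → choose N (18).
NN route Base → M → P → K → U → N → Base costs 64.
Optimal: Base → M → P → N → K → U → Base costs 57 (by enumerating all 60 distinct tours).
Excess = 64 − 57 = 7.

7 miles longer than the optimal tour.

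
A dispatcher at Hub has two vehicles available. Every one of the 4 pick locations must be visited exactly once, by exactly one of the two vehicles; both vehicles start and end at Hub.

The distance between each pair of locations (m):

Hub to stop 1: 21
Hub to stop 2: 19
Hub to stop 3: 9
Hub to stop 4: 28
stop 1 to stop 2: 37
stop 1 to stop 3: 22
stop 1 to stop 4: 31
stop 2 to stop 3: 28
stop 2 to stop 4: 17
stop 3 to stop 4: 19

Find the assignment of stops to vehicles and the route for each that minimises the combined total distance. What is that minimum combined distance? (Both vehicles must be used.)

106 m — the smallest possible combined total.

Try each way of splitting the stops between the two vehicles (each non-empty) and, for each split, find the best tour for each vehicle:
  {stop 1} + {stop 2, stop 3, stop 4}: 42 + 64 = 106
  {stop 2} + {stop 1, stop 3, stop 4}: 38 + 80 = 118
  {stop 1, stop 2} + {stop 3, stop 4}: 77 + 56 = 133
  {stop 3} + {stop 1, stop 2, stop 4}: 18 + 88 = 106
  {stop 1, stop 3} + {stop 2, stop 4}: 52 + 64 = 116
  {stop 2, stop 3} + {stop 1, stop 4}: 56 + 80 = 136
  … (7 splits in total)
Best: vehicle 1 Hub → stop 1 → Hub = 42; vehicle 2 Hub → stop 2 → stop 4 → stop 3 → Hub = 64; combined 106.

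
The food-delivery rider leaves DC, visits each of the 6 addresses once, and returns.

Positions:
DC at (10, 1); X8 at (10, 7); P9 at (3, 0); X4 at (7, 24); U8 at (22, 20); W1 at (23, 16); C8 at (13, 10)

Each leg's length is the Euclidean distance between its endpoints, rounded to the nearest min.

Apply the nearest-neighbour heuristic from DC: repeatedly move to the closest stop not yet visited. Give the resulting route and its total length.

Nearest-neighbour total = 73 min; route DC → X8 → C8 → W1 → U8 → X4 → P9 → DC.

DC → [X8:6 / P9:7 / C8:9 / W1:20 / U8:22 / X4:23] → X8 (6)
X8 → [C8:4 / P9:10 / W1:16 / X4:17 / U8:18] → C8 (4)
C8 → [W1:12 / U8:13 / P9:14 / X4:15] → W1 (12)
W1 → [U8:4 / X4:18 / P9:26] → U8 (4)
U8 → [X4:16 / P9:28] → X4 (16)
X4 → [P9:24] → P9 (24)
Return P9→DC: 7.
Total = 6 + 4 + 12 + 4 + 16 + 24 + 7 = 73.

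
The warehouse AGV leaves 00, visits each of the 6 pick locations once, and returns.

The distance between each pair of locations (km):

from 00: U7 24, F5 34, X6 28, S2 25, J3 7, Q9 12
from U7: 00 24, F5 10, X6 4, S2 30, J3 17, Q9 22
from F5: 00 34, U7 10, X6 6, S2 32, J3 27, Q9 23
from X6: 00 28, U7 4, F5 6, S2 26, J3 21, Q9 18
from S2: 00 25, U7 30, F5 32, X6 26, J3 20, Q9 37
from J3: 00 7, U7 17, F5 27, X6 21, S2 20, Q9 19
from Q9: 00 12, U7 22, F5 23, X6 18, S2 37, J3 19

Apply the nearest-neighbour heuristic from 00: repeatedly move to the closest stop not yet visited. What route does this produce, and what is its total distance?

At 00 the remaining stops are J3 7, Q9 12, U7 24, S2 25, X6 28, F5 34; go to J3.
At J3 the remaining stops are U7 17, Q9 19, S2 20, X6 21, F5 27; go to U7.
At U7 the remaining stops are X6 4, F5 10, Q9 22, S2 30; go to X6.
At X6 the remaining stops are F5 6, Q9 18, S2 26; go to F5.
At F5 the remaining stops are Q9 23, S2 32; go to Q9.
At Q9 the remaining stops are S2 37; go to S2.
Return S2→00: 25.
Total = 7 + 17 + 4 + 6 + 23 + 37 + 25 = 119.

Total distance 119 km via the nearest-neighbour route 00 → J3 → U7 → X6 → F5 → Q9 → S2 → 00.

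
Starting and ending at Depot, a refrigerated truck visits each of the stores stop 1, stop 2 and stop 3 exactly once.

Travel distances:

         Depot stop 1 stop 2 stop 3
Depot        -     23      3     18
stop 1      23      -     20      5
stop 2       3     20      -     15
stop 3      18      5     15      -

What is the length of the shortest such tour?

Depot→stop 1→stop 2→stop 3→Depot: 23+20+15+18 = 76
Depot→stop 1→stop 3→stop 2→Depot: 23+5+15+3 = 46
Depot→stop 2→stop 1→stop 3→Depot: 3+20+5+18 = 46
The minimum is 46.
One optimal route: Depot → stop 1 → stop 3 → stop 2 → Depot (or its reverse).

Shortest round trip = 46.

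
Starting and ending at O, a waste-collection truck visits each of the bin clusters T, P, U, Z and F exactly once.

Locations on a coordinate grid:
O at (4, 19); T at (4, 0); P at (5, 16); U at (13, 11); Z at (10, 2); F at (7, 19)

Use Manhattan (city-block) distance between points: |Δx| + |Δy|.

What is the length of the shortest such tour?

With 5 stops there are 5!/2 = 60 distinct round trips (a route and its reverse cost the same).
O→T→P→U→Z→F→O: 19+17+13+12+20+3 = 84
O→T→P→U→F→Z→O: 19+17+13+14+20+23 = 106
O→T→P→Z→U→F→O: 19+17+19+12+14+3 = 84
O→T→P→Z→F→U→O: 19+17+19+20+14+17 = 106
O→T→P→F→U→Z→O: 19+17+5+14+12+23 = 90
O→T→P→F→Z→U→O: 19+17+5+20+12+17 = 90
O→T→U→P→Z→F→O: 19+20+13+19+20+3 = 94
O→T→U→P→F→Z→O: 19+20+13+5+20+23 = 100
O→T→U→Z→P→F→O: 19+20+12+19+5+3 = 78
O→T→U→Z→F→P→O: 19+20+12+20+5+4 = 80
O→T→U→F→P→Z→O: 19+20+14+5+19+23 = 100
O→T→U→F→Z→P→O: 19+20+14+20+19+4 = 96
O→T→Z→P→U→F→O: 19+8+19+13+14+3 = 76
O→T→Z→P→F→U→O: 19+8+19+5+14+17 = 82
… (46 more)
O→P→T→Z→U→F→O: 4+17+8+12+14+3 = 58  ← best
The minimum is 58.
One optimal route: O → P → T → Z → U → F → O (or its reverse).

Shortest round trip = 58.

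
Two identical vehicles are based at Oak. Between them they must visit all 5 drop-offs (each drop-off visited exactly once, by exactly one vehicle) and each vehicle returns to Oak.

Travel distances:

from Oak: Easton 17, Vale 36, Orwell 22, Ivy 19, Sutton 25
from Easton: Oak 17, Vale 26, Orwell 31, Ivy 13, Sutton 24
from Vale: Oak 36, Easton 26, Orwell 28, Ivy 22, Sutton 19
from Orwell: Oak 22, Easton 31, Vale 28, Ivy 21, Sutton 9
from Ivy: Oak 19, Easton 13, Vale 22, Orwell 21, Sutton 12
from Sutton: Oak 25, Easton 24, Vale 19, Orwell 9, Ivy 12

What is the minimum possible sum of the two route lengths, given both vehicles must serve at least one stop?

125 — the smallest possible combined total.

Try each way of splitting the stops between the two vehicles (each non-empty) and, for each split, find the best tour for each vehicle:
  {Easton} + {Vale, Orwell, Ivy, Sutton}: 34 + 91 = 125
  {Vale} + {Easton, Orwell, Ivy, Sutton}: 72 + 73 = 145
  {Easton, Vale} + {Orwell, Ivy, Sutton}: 79 + 62 = 141
  {Orwell} + {Easton, Vale, Ivy, Sutton}: 44 + 93 = 137
  {Easton, Orwell} + {Vale, Ivy, Sutton}: 70 + 85 = 155
  {Vale, Orwell} + {Easton, Ivy, Sutton}: 86 + 67 = 153
  … (15 splits in total)
Best: vehicle 1 Oak → Easton → Oak = 34; vehicle 2 Oak → Orwell → Sutton → Vale → Ivy → Oak = 91; combined 125.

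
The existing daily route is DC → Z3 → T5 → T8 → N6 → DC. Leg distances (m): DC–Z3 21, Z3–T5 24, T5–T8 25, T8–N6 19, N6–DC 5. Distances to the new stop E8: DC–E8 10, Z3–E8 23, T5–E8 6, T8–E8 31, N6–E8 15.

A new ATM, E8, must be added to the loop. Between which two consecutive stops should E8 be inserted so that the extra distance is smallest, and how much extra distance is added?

Insertion cost between consecutive stops i–j is d(i,E8) + d(E8,j) − d(i,j):
  between DC and Z3: 10 + 23 − 21 = 12
  between Z3 and T5: 23 + 6 − 24 = 5
  between T5 and T8: 6 + 31 − 25 = 12
  between T8 and N6: 31 + 15 − 19 = 27
  between N6 and DC: 15 + 10 − 5 = 20
Cheapest insertion is between Z3 and T5, adding 5.
New total = 94 + 5 = 99.

Minimum extra distance: 5 m, inserting E8 between Z3 and T5.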